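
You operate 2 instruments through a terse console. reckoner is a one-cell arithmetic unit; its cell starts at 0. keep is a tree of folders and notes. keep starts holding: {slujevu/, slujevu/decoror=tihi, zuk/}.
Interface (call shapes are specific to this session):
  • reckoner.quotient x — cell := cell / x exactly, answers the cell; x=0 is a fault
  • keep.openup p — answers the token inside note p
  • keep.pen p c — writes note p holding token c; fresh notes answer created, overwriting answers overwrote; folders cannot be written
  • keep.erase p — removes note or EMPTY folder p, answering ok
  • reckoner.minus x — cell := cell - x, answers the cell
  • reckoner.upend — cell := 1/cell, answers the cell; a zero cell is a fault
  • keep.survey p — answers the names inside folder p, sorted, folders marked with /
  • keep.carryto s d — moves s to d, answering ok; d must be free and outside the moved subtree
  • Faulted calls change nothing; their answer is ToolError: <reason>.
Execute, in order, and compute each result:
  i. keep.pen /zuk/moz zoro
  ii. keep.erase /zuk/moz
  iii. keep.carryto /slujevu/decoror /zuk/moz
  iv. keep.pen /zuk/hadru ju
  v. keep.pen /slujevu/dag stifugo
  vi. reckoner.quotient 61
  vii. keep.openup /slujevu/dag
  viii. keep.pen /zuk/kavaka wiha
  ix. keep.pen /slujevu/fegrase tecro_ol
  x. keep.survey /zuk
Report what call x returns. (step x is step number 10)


>>> keep.pen p: /zuk/moz c: zoro
:: created
>>> keep.erase p: /zuk/moz
:: ok
>>> keep.carryto s: /slujevu/decoror d: /zuk/moz
:: ok
>>> keep.pen p: /zuk/hadru c: ju
:: created
>>> keep.pen p: /slujevu/dag c: stifugo
:: created
>>> reckoner.quotient x: 61
:: 0
>>> keep.openup p: /slujevu/dag
:: stifugo
>>> keep.pen p: /zuk/kavaka c: wiha
:: created
>>> keep.pen p: /slujevu/fegrase c: tecro_ol
:: created
>>> keep.survey p: /zuk
:: [hadru, kavaka, moz]

Answer: [hadru, kavaka, moz]


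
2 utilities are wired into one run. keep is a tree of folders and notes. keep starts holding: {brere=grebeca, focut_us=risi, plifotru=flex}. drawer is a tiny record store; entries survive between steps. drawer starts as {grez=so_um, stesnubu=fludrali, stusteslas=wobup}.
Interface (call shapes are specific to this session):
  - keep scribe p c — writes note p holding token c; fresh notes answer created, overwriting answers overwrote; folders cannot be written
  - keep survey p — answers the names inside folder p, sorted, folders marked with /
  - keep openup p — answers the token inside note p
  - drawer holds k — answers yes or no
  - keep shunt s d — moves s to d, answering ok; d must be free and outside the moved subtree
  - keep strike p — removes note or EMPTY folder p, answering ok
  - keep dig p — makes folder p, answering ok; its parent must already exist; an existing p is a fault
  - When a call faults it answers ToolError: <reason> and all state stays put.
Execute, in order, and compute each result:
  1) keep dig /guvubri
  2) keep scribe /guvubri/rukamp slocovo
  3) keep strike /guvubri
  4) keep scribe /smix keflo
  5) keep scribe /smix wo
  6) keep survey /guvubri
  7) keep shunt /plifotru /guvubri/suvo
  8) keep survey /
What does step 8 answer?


Answer: [brere, focut_us, guvubri/, smix]

Derivation:
·→ keep dig(p→/guvubri)
·← ok
·→ keep scribe(p→/guvubri/rukamp, c→slocovo)
·← created
·→ keep strike(p→/guvubri)
·← ToolError: not empty
·→ keep scribe(p→/smix, c→keflo)
·← created
·→ keep scribe(p→/smix, c→wo)
·← overwrote
·→ keep survey(p→/guvubri)
·← [rukamp]
·→ keep shunt(s→/plifotru, d→/guvubri/suvo)
·← ok
·→ keep survey(p→/)
·← [brere, focut_us, guvubri/, smix]


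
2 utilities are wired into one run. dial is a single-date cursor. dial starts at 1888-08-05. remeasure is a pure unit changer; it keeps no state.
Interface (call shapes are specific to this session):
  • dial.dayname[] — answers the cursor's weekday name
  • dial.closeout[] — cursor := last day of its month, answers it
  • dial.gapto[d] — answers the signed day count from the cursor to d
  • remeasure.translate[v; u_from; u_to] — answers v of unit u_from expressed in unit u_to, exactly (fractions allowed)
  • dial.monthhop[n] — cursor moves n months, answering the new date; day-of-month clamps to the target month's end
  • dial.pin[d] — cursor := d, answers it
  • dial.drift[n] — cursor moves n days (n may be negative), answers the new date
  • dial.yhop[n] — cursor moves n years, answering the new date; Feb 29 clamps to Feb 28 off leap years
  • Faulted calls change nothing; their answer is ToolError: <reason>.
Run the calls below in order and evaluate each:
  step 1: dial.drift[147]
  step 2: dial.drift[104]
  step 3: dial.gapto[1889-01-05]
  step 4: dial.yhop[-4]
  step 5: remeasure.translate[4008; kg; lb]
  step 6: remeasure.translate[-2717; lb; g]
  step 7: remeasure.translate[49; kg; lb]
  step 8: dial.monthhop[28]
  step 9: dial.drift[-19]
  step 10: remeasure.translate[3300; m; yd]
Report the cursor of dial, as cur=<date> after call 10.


·→ dial.drift(147)
·← 1888-12-30
·→ dial.drift(104)
·← 1889-04-13
·→ dial.gapto(1889-01-05)
·← -98
·→ dial.yhop(-4)
·← 1885-04-13
·→ remeasure.translate(4008, kg, lb)
·← 400800000000/45359237
·→ remeasure.translate(-2717, lb, g)
·← -123241046929/100000
·→ remeasure.translate(49, kg, lb)
·← 700000000/6479891
·→ dial.monthhop(28)
·← 1887-08-13
·→ dial.drift(-19)
·← 1887-07-25
·→ remeasure.translate(3300, m, yd)
·← 1375000/381

Answer: cur=1887-07-25


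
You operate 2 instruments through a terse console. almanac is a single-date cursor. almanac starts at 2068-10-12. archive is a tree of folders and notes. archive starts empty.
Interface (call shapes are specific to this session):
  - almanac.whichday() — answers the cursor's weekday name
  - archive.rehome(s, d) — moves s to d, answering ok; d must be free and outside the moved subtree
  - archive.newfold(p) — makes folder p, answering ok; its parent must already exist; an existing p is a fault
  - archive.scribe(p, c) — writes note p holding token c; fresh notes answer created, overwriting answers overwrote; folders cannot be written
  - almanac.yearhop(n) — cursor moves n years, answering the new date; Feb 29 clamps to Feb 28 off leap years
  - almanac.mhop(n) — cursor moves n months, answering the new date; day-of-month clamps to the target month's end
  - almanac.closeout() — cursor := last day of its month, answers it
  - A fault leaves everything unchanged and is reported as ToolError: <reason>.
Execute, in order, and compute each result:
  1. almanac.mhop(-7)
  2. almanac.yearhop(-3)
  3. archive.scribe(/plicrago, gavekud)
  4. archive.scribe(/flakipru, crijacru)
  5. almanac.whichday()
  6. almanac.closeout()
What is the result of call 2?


Answer: 2065-03-12

Derivation:
CALL almanac.mhop[n→-7]
RET  2068-03-12
CALL almanac.yearhop[n→-3]
RET  2065-03-12
CALL archive.scribe[p→/plicrago; c→gavekud]
RET  created
CALL archive.scribe[p→/flakipru; c→crijacru]
RET  created
CALL almanac.whichday[]
RET  Thursday
CALL almanac.closeout[]
RET  2065-03-31


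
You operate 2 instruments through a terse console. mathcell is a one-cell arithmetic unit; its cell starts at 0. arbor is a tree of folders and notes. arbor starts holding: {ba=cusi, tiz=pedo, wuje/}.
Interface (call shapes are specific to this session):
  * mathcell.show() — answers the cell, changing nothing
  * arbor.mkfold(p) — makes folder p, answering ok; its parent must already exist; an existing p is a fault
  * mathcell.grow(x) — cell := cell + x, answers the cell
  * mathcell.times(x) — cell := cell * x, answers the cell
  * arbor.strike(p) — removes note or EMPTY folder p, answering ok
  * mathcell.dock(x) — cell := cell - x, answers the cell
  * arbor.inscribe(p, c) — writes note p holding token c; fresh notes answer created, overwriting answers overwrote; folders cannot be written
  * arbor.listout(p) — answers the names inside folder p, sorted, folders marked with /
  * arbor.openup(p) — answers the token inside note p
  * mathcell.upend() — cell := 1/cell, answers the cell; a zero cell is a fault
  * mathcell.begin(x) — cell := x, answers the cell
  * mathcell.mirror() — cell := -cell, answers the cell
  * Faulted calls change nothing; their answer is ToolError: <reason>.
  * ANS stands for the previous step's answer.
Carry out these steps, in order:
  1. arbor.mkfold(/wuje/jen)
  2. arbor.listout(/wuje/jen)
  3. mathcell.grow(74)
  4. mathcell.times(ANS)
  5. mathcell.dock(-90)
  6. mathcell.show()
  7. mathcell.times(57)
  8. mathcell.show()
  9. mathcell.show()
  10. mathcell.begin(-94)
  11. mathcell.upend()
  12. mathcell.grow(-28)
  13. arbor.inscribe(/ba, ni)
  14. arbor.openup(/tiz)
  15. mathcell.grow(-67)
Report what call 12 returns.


Answer: -2633/94

Derivation:
Then arbor.mkfold passing p='/wuje/jen', and see ok.
I call arbor.listout passing p='/wuje/jen', — result: [].
Now I run mathcell.grow passing x='74', yielding 74.
I invoke mathcell.times passing x='ANS', → 5476.
Next I call mathcell.dock passing x='-90', — result: 5566.
Calling mathcell.show(): 5566.
I run mathcell.times passing x='57', → 317262.
Calling mathcell.show(), and observe 317262.
I run mathcell.show: 317262.
I try mathcell.begin passing x='-94', giving -94.
I invoke mathcell.upend, and see -1/94.
Then mathcell.grow passing x='-28': -2633/94.
I invoke arbor.inscribe passing p='/ba', c='ni', and see overwrote.
I use arbor.openup passing p='/tiz', and get pedo.
I run mathcell.grow passing x='-67', giving -8931/94.


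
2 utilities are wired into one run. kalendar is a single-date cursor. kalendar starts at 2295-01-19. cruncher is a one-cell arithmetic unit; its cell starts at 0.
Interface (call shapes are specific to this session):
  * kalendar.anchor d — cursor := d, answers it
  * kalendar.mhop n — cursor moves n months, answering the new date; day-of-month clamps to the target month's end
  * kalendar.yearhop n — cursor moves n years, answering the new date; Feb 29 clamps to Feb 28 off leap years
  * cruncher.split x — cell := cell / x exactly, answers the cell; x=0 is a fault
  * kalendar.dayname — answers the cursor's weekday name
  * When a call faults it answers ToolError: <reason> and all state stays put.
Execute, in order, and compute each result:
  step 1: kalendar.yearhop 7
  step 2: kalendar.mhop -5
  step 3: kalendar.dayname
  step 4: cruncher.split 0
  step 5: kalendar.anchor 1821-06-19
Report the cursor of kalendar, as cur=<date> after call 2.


$ kalendar.yearhop 7
[out] 2302-01-19
$ kalendar.mhop -5
[out] 2301-08-19
$ kalendar.dayname
[out] Monday
$ cruncher.split 0
[out] ToolError: division by zero
$ kalendar.anchor 1821-06-19
[out] 1821-06-19

Answer: cur=2301-08-19


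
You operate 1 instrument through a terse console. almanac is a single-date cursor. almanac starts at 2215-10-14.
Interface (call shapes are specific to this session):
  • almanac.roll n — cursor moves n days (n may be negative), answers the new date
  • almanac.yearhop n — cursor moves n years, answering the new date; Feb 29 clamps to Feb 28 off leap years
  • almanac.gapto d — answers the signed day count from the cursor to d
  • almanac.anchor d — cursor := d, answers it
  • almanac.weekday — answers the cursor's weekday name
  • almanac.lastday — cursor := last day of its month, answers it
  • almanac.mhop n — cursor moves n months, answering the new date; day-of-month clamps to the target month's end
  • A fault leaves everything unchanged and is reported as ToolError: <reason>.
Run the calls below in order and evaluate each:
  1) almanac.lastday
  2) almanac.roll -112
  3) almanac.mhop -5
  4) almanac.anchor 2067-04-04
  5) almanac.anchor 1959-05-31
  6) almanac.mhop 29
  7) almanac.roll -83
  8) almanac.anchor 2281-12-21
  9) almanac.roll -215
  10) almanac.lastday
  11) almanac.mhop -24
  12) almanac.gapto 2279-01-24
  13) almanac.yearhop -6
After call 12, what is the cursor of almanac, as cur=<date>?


I call almanac.lastday, which returns 2215-10-31.
Using almanac.roll on n→-112, giving 2215-07-11.
I call almanac.mhop on n→-5, which returns 2215-02-11.
Calling almanac.anchor on d→2067-04-04, which returns 2067-04-04.
I try almanac.anchor on d→1959-05-31, → 1959-05-31.
I run almanac.mhop on n→29, which returns 1961-10-31.
Using almanac.roll on n→-83, — result: 1961-08-09.
Using almanac.anchor on d→2281-12-21, and observe 2281-12-21.
I use almanac.roll on n→-215: 2281-05-20.
I call almanac.lastday(), giving 2281-05-31.
Using almanac.mhop on n→-24, giving 2279-05-31.
Calling almanac.gapto on d→2279-01-24, which returns -127.
I run almanac.yearhop on n→-6, giving 2273-05-31.

Answer: cur=2279-05-31


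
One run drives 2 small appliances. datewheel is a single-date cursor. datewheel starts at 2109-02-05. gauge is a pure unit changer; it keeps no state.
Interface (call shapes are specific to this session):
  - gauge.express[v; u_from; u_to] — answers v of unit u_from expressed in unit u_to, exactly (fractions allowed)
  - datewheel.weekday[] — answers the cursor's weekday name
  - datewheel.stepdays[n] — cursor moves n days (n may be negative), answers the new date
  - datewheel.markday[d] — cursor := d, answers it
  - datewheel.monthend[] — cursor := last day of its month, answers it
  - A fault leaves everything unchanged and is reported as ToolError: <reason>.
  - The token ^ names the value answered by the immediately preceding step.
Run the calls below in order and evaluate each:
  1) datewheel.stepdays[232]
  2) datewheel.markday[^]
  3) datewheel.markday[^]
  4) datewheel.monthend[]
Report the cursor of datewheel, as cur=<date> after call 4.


> stepdays 232
  2109-09-25
> markday ^
  2109-09-25
> markday ^
  2109-09-25
> monthend
  2109-09-30

Answer: cur=2109-09-30


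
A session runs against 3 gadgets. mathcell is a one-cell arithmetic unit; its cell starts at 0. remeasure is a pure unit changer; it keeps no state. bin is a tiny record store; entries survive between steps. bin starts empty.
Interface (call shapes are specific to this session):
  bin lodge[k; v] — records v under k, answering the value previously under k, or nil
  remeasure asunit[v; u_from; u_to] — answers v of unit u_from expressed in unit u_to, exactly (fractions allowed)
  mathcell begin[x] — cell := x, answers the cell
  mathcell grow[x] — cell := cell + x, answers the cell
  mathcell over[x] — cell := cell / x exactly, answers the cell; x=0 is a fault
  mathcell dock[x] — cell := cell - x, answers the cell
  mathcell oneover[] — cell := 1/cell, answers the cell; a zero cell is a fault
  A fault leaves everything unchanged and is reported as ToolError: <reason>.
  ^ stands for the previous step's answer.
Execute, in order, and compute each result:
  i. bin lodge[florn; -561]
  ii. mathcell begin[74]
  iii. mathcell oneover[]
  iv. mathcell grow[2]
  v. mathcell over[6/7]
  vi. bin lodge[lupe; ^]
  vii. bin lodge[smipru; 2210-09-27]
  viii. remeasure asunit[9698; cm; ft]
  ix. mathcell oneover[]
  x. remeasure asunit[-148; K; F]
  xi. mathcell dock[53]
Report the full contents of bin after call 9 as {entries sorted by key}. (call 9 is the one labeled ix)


→ bin lodge(florn, -561)
← nil
→ mathcell begin(74)
← 74
→ mathcell oneover()
← 1/74
→ mathcell grow(2)
← 149/74
→ mathcell over(6/7)
← 1043/444
→ bin lodge(lupe, ^)
← nil
→ bin lodge(smipru, 2210-09-27)
← nil
→ remeasure asunit(9698, cm, ft)
← 121225/381
→ mathcell oneover()
← 444/1043
→ remeasure asunit(-148, K, F)
← -72607/100
→ mathcell dock(53)
← -54835/1043

Answer: {florn=-561, lupe=1043/444, smipru=2210-09-27}


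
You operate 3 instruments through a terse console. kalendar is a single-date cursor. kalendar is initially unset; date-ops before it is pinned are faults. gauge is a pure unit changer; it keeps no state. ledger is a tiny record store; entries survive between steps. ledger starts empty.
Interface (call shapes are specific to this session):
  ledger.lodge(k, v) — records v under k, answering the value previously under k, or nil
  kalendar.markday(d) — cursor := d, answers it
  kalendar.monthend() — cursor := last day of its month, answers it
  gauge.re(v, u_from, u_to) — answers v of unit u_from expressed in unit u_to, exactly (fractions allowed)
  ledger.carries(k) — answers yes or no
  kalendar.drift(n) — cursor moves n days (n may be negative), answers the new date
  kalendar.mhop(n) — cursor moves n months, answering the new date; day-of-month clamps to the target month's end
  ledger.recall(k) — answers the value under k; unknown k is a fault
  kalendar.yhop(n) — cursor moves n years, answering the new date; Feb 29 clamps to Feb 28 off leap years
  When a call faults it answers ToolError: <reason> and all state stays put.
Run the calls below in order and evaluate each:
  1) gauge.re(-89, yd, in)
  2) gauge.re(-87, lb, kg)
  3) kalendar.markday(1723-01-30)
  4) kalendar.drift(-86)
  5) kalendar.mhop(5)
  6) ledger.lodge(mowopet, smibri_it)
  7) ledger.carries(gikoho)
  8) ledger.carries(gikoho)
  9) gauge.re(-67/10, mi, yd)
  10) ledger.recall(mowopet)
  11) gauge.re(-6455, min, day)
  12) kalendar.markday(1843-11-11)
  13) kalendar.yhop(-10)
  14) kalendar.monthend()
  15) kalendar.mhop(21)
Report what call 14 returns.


[in] gauge.re v→-89 u_from→yd u_to→in
:: -3204
[in] gauge.re v→-87 u_from→lb u_to→kg
:: -3946253619/100000000
[in] kalendar.markday d→1723-01-30
:: 1723-01-30
[in] kalendar.drift n→-86
:: 1722-11-05
[in] kalendar.mhop n→5
:: 1723-04-05
[in] ledger.lodge k→mowopet v→smibri_it
:: nil
[in] ledger.carries k→gikoho
:: no
[in] ledger.carries k→gikoho
:: no
[in] gauge.re v→-67/10 u_from→mi u_to→yd
:: -11792
[in] ledger.recall k→mowopet
:: smibri_it
[in] gauge.re v→-6455 u_from→min u_to→day
:: -1291/288
[in] kalendar.markday d→1843-11-11
:: 1843-11-11
[in] kalendar.yhop n→-10
:: 1833-11-11
[in] kalendar.monthend
:: 1833-11-30
[in] kalendar.mhop n→21
:: 1835-08-30

Answer: 1833-11-30


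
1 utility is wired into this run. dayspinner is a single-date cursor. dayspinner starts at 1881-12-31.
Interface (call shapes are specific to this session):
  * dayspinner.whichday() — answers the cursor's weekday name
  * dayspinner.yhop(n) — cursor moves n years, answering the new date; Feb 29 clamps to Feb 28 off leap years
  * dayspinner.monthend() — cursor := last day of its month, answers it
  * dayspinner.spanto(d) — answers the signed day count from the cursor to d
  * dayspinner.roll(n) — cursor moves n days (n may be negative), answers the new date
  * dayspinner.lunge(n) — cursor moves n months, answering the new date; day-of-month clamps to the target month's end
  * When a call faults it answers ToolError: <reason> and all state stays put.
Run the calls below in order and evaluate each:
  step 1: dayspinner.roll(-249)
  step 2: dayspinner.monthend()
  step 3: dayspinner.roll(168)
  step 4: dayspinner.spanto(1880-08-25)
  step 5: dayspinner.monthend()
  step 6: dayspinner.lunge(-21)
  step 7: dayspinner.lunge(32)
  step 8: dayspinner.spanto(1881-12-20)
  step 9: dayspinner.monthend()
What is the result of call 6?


Using roll using n='-249', and get 1881-04-26.
I invoke monthend, yielding 1881-04-30.
I call roll using n='168', giving 1881-10-15.
Next I call spanto using d='1880-08-25', and see -416.
I call monthend, which returns 1881-10-31.
I call lunge using n='-21': 1880-01-31.
Invoking lunge using n='32', yielding 1882-09-30.
Next I call spanto using d='1881-12-20', → -284.
I call monthend(), and observe 1882-09-30.

Answer: 1880-01-31


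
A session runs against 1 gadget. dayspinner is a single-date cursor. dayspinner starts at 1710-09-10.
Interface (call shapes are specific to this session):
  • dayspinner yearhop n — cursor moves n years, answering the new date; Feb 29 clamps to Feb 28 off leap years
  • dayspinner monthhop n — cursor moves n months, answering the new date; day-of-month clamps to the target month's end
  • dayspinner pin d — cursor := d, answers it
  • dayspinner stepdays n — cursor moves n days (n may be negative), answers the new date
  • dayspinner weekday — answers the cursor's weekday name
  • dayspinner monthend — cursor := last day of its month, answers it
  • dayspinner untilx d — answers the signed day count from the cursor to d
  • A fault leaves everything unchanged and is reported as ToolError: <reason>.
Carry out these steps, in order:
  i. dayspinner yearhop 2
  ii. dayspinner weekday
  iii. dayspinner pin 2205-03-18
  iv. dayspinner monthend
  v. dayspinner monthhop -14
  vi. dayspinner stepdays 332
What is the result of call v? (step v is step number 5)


Answer: 2204-01-31

Derivation:
Step: dayspinner yearhop[2]
Result: 1712-09-10
Step: dayspinner weekday[]
Result: Saturday
Step: dayspinner pin[2205-03-18]
Result: 2205-03-18
Step: dayspinner monthend[]
Result: 2205-03-31
Step: dayspinner monthhop[-14]
Result: 2204-01-31
Step: dayspinner stepdays[332]
Result: 2204-12-28


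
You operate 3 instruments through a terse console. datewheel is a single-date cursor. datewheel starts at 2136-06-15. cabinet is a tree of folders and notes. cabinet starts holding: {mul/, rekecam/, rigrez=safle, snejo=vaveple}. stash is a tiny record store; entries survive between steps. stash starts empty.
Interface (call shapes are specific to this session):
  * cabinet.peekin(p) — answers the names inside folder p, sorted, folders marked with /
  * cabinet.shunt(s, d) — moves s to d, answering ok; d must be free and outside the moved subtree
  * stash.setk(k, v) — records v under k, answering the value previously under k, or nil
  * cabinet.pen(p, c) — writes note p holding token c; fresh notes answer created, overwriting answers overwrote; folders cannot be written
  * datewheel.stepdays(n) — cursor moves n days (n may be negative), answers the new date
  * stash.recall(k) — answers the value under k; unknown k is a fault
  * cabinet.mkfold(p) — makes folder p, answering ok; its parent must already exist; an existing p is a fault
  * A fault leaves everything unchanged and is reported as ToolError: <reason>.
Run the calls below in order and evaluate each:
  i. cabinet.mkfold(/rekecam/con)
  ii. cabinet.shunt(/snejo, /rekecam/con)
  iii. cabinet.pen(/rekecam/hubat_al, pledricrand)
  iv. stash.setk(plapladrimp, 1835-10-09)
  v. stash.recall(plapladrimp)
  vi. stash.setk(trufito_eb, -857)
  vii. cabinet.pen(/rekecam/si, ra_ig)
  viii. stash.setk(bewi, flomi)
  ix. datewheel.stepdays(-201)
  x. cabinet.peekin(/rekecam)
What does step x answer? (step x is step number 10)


Answer: [con/, hubat_al, si]

Derivation:
% cabinet.mkfold(p: /rekecam/con) => ok
% cabinet.shunt(s: /snejo, d: /rekecam/con) => ToolError: exists
% cabinet.pen(p: /rekecam/hubat_al, c: pledricrand) => created
% stash.setk(k: plapladrimp, v: 1835-10-09) => nil
% stash.recall(k: plapladrimp) => 1835-10-09
% stash.setk(k: trufito_eb, v: -857) => nil
% cabinet.pen(p: /rekecam/si, c: ra_ig) => created
% stash.setk(k: bewi, v: flomi) => nil
% datewheel.stepdays(n: -201) => 2135-11-27
% cabinet.peekin(p: /rekecam) => [con/, hubat_al, si]


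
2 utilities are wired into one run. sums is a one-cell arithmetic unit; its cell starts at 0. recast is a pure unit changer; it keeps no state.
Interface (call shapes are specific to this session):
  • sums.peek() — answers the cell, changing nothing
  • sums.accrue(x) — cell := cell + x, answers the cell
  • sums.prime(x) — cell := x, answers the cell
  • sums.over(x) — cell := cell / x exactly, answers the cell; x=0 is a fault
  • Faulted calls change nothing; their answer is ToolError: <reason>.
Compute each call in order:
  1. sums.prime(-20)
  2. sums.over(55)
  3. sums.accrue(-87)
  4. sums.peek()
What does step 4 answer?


Answer: -961/11

Derivation:
Next I call sums.prime(x='-20'): -20.
Calling sums.over(x='55'), yielding -4/11.
Invoking sums.accrue(x='-87'), and see -961/11.
I run sums.peek, yielding -961/11.


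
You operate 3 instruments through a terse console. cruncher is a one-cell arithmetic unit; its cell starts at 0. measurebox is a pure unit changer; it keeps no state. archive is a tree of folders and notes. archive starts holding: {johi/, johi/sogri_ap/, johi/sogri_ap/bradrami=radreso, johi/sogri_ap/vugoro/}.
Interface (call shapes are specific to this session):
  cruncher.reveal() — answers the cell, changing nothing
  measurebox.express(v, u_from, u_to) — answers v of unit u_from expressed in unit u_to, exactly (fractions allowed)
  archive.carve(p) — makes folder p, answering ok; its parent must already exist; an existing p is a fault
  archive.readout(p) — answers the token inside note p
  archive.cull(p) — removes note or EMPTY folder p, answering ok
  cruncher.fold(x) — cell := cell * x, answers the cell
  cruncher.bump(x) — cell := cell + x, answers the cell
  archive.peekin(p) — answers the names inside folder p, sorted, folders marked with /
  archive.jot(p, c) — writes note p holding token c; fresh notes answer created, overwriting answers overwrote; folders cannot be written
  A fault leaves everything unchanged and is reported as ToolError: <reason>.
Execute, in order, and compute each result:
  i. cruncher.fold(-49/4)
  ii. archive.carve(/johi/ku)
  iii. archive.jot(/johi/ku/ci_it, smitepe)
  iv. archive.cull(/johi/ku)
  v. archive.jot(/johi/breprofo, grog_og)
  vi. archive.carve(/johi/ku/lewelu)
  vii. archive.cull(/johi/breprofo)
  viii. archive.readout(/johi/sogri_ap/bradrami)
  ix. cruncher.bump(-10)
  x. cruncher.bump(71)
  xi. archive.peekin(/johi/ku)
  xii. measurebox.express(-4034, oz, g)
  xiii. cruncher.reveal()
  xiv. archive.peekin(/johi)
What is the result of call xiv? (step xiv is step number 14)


Answer: [ku/, sogri_ap/]

Derivation:
==> fold(-49/4)
<== 0
==> carve(/johi/ku)
<== ok
==> jot(/johi/ku/ci_it, smitepe)
<== created
==> cull(/johi/ku)
<== ToolError: not empty
==> jot(/johi/breprofo, grog_og)
<== created
==> carve(/johi/ku/lewelu)
<== ok
==> cull(/johi/breprofo)
<== ok
==> readout(/johi/sogri_ap/bradrami)
<== radreso
==> bump(-10)
<== -10
==> bump(71)
<== 61
==> peekin(/johi/ku)
<== [ci_it, lewelu/]
==> express(-4034, oz, g)
<== -91489581029/800000
==> reveal()
<== 61
==> peekin(/johi)
<== [ku/, sogri_ap/]


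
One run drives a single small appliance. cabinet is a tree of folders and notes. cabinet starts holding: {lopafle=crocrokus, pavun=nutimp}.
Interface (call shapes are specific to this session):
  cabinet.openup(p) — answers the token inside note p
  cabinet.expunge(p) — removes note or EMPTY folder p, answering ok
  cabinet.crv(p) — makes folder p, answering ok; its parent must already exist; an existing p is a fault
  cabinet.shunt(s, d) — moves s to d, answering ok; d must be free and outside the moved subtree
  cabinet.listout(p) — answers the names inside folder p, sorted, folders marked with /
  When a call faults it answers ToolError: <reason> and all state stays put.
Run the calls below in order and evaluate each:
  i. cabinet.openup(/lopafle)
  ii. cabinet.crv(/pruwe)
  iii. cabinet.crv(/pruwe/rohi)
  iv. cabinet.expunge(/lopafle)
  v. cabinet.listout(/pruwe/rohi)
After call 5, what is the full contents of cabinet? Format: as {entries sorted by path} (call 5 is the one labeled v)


Answer: {pavun=nutimp, pruwe/, pruwe/rohi/}

Derivation:
$ cabinet.openup p: /lopafle
= crocrokus
$ cabinet.crv p: /pruwe
= ok
$ cabinet.crv p: /pruwe/rohi
= ok
$ cabinet.expunge p: /lopafle
= ok
$ cabinet.listout p: /pruwe/rohi
= []


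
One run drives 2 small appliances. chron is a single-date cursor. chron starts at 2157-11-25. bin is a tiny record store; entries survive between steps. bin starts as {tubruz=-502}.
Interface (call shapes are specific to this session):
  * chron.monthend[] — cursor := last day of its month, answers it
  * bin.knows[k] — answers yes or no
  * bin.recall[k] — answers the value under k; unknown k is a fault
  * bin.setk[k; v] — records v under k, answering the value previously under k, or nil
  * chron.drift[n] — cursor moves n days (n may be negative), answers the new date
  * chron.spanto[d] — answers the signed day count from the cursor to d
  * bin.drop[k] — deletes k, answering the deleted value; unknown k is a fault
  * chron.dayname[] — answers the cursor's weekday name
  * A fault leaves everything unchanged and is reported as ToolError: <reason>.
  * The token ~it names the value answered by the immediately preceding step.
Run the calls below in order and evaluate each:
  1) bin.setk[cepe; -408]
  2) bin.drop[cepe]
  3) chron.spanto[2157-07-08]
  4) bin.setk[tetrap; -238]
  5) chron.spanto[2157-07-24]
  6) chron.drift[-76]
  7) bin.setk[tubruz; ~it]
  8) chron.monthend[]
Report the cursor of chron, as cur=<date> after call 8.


-> bin.setk(k=cepe, v=-408)
<- nil
-> bin.drop(k=cepe)
<- -408
-> chron.spanto(d=2157-07-08)
<- -140
-> bin.setk(k=tetrap, v=-238)
<- nil
-> chron.spanto(d=2157-07-24)
<- -124
-> chron.drift(n=-76)
<- 2157-09-10
-> bin.setk(k=tubruz, v=~it)
<- -502
-> chron.monthend()
<- 2157-09-30

Answer: cur=2157-09-30


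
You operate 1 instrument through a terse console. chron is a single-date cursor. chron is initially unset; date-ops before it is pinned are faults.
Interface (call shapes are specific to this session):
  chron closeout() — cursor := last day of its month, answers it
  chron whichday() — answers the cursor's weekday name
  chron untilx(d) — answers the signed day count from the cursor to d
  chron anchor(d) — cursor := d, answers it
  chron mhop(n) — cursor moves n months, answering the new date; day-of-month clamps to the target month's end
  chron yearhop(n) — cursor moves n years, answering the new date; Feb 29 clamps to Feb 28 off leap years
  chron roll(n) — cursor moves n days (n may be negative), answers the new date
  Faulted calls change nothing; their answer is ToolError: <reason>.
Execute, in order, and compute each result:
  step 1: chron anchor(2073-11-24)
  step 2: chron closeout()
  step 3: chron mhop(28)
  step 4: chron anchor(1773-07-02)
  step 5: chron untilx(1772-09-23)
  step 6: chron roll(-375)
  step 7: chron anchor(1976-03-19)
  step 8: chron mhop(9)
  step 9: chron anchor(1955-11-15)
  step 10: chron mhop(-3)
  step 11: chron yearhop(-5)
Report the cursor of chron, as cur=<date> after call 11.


Answer: cur=1950-08-15

Derivation:
CALL chron anchor[2073-11-24]
RET  2073-11-24
CALL chron closeout[]
RET  2073-11-30
CALL chron mhop[28]
RET  2076-03-30
CALL chron anchor[1773-07-02]
RET  1773-07-02
CALL chron untilx[1772-09-23]
RET  -282
CALL chron roll[-375]
RET  1772-06-22
CALL chron anchor[1976-03-19]
RET  1976-03-19
CALL chron mhop[9]
RET  1976-12-19
CALL chron anchor[1955-11-15]
RET  1955-11-15
CALL chron mhop[-3]
RET  1955-08-15
CALL chron yearhop[-5]
RET  1950-08-15


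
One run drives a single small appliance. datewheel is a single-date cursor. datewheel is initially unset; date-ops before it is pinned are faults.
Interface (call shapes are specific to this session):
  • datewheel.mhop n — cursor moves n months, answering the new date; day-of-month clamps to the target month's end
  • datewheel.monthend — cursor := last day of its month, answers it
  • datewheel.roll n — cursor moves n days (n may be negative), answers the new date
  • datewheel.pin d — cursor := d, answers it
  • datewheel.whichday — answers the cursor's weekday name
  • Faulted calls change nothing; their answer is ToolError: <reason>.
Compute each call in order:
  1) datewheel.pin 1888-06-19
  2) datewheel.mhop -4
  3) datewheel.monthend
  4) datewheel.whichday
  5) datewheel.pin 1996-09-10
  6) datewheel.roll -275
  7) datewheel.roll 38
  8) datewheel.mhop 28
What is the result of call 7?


>> pin(d→1888-06-19)
<< 1888-06-19
>> mhop(n→-4)
<< 1888-02-19
>> monthend()
<< 1888-02-29
>> whichday()
<< Wednesday
>> pin(d→1996-09-10)
<< 1996-09-10
>> roll(n→-275)
<< 1995-12-10
>> roll(n→38)
<< 1996-01-17
>> mhop(n→28)
<< 1998-05-17

Answer: 1996-01-17


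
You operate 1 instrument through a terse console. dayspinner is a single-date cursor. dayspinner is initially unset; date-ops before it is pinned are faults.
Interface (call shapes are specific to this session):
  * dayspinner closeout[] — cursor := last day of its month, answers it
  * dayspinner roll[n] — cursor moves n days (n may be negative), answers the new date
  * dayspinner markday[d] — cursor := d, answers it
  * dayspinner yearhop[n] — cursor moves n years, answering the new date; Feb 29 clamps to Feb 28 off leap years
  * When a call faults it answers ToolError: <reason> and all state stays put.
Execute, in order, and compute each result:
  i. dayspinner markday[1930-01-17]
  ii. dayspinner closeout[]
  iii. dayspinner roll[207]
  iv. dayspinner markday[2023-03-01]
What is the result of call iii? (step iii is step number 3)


$ dayspinner markday d='1930-01-17'
= 1930-01-17
$ dayspinner closeout
= 1930-01-31
$ dayspinner roll n='207'
= 1930-08-26
$ dayspinner markday d='2023-03-01'
= 2023-03-01

Answer: 1930-08-26


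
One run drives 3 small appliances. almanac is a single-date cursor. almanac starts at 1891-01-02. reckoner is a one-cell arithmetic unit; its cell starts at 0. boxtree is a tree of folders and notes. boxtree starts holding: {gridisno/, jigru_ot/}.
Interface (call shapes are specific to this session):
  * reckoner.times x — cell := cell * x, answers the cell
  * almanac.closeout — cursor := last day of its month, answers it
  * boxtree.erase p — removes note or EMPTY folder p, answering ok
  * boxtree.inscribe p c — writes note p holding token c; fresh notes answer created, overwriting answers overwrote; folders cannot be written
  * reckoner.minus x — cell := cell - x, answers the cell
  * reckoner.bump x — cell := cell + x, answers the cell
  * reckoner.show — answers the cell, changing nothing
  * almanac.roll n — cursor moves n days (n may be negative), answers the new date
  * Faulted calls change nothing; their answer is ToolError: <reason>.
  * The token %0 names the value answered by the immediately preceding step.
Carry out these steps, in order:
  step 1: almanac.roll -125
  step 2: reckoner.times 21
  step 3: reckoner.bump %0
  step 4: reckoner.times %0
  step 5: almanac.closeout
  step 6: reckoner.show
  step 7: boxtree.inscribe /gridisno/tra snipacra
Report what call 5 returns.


==> almanac.roll(n: -125)
<== 1890-08-30
==> reckoner.times(x: 21)
<== 0
==> reckoner.bump(x: %0)
<== 0
==> reckoner.times(x: %0)
<== 0
==> almanac.closeout()
<== 1890-08-31
==> reckoner.show()
<== 0
==> boxtree.inscribe(p: /gridisno/tra, c: snipacra)
<== created

Answer: 1890-08-31


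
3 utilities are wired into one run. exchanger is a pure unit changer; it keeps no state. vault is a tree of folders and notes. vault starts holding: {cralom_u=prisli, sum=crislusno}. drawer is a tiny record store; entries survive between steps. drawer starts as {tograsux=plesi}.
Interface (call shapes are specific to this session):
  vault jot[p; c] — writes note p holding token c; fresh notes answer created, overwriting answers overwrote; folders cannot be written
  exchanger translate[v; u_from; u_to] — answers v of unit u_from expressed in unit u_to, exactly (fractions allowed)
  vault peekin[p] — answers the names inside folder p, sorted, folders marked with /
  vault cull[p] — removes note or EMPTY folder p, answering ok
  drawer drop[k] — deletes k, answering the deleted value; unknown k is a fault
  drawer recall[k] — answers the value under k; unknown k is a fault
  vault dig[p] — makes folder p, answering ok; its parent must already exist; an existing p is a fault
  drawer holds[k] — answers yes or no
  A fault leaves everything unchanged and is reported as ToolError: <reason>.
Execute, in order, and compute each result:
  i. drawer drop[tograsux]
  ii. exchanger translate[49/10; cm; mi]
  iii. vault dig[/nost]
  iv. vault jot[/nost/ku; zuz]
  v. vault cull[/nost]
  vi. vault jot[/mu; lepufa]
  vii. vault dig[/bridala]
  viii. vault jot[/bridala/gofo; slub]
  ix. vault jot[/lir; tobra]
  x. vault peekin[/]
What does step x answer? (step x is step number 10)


→ drawer drop(k=tograsux)
← plesi
→ exchanger translate(v=49/10, u_from=cm, u_to=mi)
← 49/1609344
→ vault dig(p=/nost)
← ok
→ vault jot(p=/nost/ku, c=zuz)
← created
→ vault cull(p=/nost)
← ToolError: not empty
→ vault jot(p=/mu, c=lepufa)
← created
→ vault dig(p=/bridala)
← ok
→ vault jot(p=/bridala/gofo, c=slub)
← created
→ vault jot(p=/lir, c=tobra)
← created
→ vault peekin(p=/)
← [bridala/, cralom_u, lir, mu, nost/, sum]

Answer: [bridala/, cralom_u, lir, mu, nost/, sum]


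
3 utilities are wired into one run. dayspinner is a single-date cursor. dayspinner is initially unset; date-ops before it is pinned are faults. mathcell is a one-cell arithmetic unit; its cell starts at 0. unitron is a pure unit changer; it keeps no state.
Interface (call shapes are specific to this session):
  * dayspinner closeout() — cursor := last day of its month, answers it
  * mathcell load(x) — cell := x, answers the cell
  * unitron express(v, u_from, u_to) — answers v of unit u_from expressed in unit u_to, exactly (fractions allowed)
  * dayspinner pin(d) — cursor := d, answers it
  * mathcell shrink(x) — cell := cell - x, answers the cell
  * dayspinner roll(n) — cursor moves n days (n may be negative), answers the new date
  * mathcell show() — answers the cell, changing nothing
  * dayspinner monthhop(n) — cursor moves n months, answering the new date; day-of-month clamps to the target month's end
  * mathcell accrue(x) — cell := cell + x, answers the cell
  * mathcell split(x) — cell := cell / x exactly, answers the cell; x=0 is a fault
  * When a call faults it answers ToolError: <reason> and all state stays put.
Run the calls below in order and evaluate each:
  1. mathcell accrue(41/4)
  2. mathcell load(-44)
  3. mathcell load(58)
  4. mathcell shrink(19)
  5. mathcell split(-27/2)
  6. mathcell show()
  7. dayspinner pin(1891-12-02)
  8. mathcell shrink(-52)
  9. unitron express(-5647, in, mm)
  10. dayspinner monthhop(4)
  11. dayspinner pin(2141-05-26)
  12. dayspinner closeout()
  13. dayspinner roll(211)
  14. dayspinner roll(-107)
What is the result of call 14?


> mathcell accrue x: 41/4
:: 41/4
> mathcell load x: -44
:: -44
> mathcell load x: 58
:: 58
> mathcell shrink x: 19
:: 39
> mathcell split x: -27/2
:: -26/9
> mathcell show
:: -26/9
> dayspinner pin d: 1891-12-02
:: 1891-12-02
> mathcell shrink x: -52
:: 442/9
> unitron express v: -5647 u_from: in u_to: mm
:: -717169/5
> dayspinner monthhop n: 4
:: 1892-04-02
> dayspinner pin d: 2141-05-26
:: 2141-05-26
> dayspinner closeout
:: 2141-05-31
> dayspinner roll n: 211
:: 2141-12-28
> dayspinner roll n: -107
:: 2141-09-12

Answer: 2141-09-12


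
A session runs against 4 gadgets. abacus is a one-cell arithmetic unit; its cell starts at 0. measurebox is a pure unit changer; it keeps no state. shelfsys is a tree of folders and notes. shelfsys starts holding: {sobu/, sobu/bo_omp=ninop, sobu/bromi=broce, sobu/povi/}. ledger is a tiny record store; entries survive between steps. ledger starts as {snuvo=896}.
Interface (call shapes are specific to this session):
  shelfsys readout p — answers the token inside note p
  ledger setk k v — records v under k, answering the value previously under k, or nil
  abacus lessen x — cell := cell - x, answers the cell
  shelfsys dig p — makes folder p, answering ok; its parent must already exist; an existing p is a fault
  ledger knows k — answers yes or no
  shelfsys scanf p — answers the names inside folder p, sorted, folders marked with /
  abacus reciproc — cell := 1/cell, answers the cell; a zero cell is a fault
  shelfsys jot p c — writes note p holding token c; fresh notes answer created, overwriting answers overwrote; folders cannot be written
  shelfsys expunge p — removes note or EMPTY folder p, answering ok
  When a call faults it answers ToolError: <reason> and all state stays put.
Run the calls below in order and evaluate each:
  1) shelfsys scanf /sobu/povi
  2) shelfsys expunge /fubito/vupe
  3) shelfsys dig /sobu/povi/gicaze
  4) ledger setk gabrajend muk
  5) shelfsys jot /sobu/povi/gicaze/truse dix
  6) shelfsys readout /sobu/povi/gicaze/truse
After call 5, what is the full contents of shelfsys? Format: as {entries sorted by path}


Answer: {sobu/, sobu/bo_omp=ninop, sobu/bromi=broce, sobu/povi/, sobu/povi/gicaze/, sobu/povi/gicaze/truse=dix}

Derivation:
// shelfsys scanf(p='/sobu/povi') => []
// shelfsys expunge(p='/fubito/vupe') => ToolError: not found
// shelfsys dig(p='/sobu/povi/gicaze') => ok
// ledger setk(k='gabrajend', v='muk') => nil
// shelfsys jot(p='/sobu/povi/gicaze/truse', c='dix') => created
// shelfsys readout(p='/sobu/povi/gicaze/truse') => dix
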